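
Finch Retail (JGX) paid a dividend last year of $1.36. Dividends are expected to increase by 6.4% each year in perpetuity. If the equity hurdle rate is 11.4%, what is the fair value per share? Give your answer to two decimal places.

$28.94

Gordon growth model: P₀ = D₁/(r − g). D₁ = 1.36 × (1 + 0.064) = 1.4470.
P₀ = 1.4470 / (0.114 − 0.064) = 1.4470 / 0.05 = 28.9408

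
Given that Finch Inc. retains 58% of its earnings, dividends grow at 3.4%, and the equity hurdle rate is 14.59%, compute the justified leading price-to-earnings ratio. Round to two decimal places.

Payout ratio b = 1 − 0.58 = 0.42.
Justified leading P/E = b/(r−g) = 0.42/(0.1459−0.034) = 3.7534

3.75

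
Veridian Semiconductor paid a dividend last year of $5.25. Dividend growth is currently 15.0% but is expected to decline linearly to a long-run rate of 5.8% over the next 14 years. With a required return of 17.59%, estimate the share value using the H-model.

$75.79

H-model: P₀ = D₀[(1+g_L) + H(g_S−g_L)]/(r−g_L), with H = 14/2 = 7.
P₀ = 5.25 × [(1+0.058) + 7×(0.15−0.058)] / (0.1759−0.058)
   = 5.25 × 1.7020 / 0.1179 = 75.7888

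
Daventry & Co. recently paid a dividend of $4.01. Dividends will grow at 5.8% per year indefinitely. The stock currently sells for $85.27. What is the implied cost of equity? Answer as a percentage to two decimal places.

10.78%

Rearranging the constant-growth DDM: r = D₁/P₀ + g.
D₁ = 4.01 × (1 + 0.058) = 4.2426.
r = 4.2426 / 85.27 + 0.058 = 0.04975 + 0.058 = 0.10775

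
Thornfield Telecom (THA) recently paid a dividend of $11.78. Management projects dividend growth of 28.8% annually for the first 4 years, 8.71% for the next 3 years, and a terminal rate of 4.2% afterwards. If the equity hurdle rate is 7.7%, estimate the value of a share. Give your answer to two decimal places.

Three-stage DDM. Project D₁…D_7; terminal Gordon value at t=7 with g = 0.042; discount at r = 0.077.
D_1 = 15.1726
D_2 = 19.5424
D_3 = 25.1706
D_4 = 32.4197
D_5 = 35.2434
D_6 = 38.3131
D_7 = 41.6502
TV_7 = 43.3995/(0.077−0.042) = 1239.9863
P₀ = Σ Dₜ/(1+r)ᵗ + TV_7/(1+r)^7 = 886.5791

$886.58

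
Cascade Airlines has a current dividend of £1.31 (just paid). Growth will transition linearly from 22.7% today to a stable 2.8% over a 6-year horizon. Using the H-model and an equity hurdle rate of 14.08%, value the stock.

£18.87

H-model: P₀ = D₀[(1+g_L) + H(g_S−g_L)]/(r−g_L), with H = 6/2 = 3.
P₀ = 1.31 × [(1+0.028) + 3×(0.227−0.028)] / (0.1408−0.028)
   = 1.31 × 1.6250 / 0.1128 = 18.8719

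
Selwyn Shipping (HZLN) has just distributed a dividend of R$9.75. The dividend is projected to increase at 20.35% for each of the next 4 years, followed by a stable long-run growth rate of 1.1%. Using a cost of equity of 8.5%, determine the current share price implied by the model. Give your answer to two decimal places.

Two-stage DDM. Project D₁…D_4 at 0.2035, terminal growth 0.011, discount at r = 0.085.
D_1 = 11.7341
D_2 = 14.1220
D_3 = 16.9959
D_4 = 20.4545
Terminal value at t=4: TV = D_5/(r−g) = 20.6795/(0.085−0.011) = 279.4528
P₀ = 11.7341/(1+0.085)^1 + 14.1220/(1+0.085)^2 + 16.9959/(1+0.085)^3 + 20.4545/(1+0.085)^4 + 279.4528/(1+0.085)^4 = 252.5225

R$252.52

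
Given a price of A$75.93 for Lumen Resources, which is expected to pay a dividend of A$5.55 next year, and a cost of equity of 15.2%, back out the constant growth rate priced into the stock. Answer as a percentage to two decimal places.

7.89%

From P₀ = D₁/(r − g), the implied growth is g = r − D₁/P₀.
g = 0.152 − 5.55/75.93 = 0.152 − 0.07309 = 0.07891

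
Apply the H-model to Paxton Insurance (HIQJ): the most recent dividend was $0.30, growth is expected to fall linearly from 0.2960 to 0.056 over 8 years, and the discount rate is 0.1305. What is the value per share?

H-model: P₀ = D₀[(1+g_L) + H(g_S−g_L)]/(r−g_L), with H = 8/2 = 4.
P₀ = 0.30 × [(1+0.056) + 4×(0.296−0.056)] / (0.1305−0.056)
   = 0.30 × 2.0160 / 0.0745 = 8.1181

$8.12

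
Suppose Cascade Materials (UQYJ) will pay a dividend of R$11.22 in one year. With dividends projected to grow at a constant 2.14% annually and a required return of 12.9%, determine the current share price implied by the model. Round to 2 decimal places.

R$104.28

Gordon growth model: P₀ = D₁/(r − g), with D₁ = 11.22 given directly.
P₀ = 11.2200 / (0.129 − 0.0214) = 11.2200 / 0.1076 = 104.2751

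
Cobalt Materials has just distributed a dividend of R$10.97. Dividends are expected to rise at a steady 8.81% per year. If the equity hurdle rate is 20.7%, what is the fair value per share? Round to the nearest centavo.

R$100.39

Gordon growth model: P₀ = D₁/(r − g). D₁ = 10.97 × (1 + 0.0881) = 11.9365.
P₀ = 11.9365 / (0.207 − 0.0881) = 11.9365 / 0.1189 = 100.3907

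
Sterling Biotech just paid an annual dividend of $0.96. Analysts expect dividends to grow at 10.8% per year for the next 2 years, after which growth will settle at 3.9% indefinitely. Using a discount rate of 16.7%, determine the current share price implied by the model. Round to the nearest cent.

Two-stage DDM. Project D₁…D_2 at 0.108, terminal growth 0.039, discount at r = 0.167.
D_1 = 1.0637
D_2 = 1.1786
Terminal value at t=2: TV = D_3/(r−g) = 1.2245/(0.167−0.039) = 9.5666
P₀ = 1.0637/(1+0.167)^1 + 1.1786/(1+0.167)^2 + 9.5666/(1+0.167)^2 = 8.8013

$8.80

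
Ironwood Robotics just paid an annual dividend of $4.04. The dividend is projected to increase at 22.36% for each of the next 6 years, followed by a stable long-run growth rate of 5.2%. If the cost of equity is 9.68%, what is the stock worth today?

$219.06

Two-stage DDM. Project D₁…D_6 at 0.2236, terminal growth 0.052, discount at r = 0.0968.
D_1 = 4.9433
D_2 = 6.0487
D_3 = 7.4012
D_4 = 9.0561
D_5 = 11.0810
D_6 = 13.5587
Terminal value at t=6: TV = D_7/(r−g) = 14.2638/(0.0968−0.052) = 318.3874
P₀ = 4.9433/(1+0.0968)^1 + 6.0487/(1+0.0968)^2 + 7.4012/(1+0.0968)^3 + 9.0561/(1+0.0968)^4 + 11.0810/(1+0.0968)^5 + 13.5587/(1+0.0968)^6 + 318.3874/(1+0.0968)^6 = 219.0629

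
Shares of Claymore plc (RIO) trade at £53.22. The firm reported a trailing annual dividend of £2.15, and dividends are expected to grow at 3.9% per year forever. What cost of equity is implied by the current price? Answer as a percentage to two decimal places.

8.10%

Rearranging the constant-growth DDM: r = D₁/P₀ + g.
D₁ = 2.15 × (1 + 0.039) = 2.2338.
r = 2.2338 / 53.22 + 0.039 = 0.04197 + 0.039 = 0.08097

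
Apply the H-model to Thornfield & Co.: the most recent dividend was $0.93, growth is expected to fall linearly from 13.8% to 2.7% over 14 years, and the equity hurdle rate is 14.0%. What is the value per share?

$14.85

H-model: P₀ = D₀[(1+g_L) + H(g_S−g_L)]/(r−g_L), with H = 14/2 = 7.
P₀ = 0.93 × [(1+0.027) + 7×(0.138−0.027)] / (0.14−0.027)
   = 0.93 × 1.8040 / 0.113 = 14.8471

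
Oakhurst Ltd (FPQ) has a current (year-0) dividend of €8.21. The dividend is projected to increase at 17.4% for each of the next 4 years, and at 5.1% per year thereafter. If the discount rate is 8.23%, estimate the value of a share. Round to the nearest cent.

Two-stage DDM. Project D₁…D_4 at 0.174, terminal growth 0.051, discount at r = 0.0823.
D_1 = 9.6385
D_2 = 11.3156
D_3 = 13.2846
D_4 = 15.5961
Terminal value at t=4: TV = D_5/(r−g) = 16.3915/(0.0823−0.051) = 523.6896
P₀ = 9.6385/(1+0.0823)^1 + 11.3156/(1+0.0823)^2 + 13.2846/(1+0.0823)^3 + 15.5961/(1+0.0823)^4 + 523.6896/(1+0.0823)^4 = 422.0767

€422.08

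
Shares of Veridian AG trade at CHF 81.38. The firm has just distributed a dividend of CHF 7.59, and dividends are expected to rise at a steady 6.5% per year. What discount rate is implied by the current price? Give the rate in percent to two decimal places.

Rearranging the constant-growth DDM: r = D₁/P₀ + g.
D₁ = 7.59 × (1 + 0.065) = 8.0833.
r = 8.0833 / 81.38 + 0.065 = 0.09933 + 0.065 = 0.16433

16.43%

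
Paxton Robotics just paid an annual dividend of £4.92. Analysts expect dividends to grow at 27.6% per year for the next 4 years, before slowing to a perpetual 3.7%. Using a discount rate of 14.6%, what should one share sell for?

Two-stage DDM. Project D₁…D_4 at 0.276, terminal growth 0.037, discount at r = 0.146.
D_1 = 6.2779
D_2 = 8.0106
D_3 = 10.2216
D_4 = 13.0427
Terminal value at t=4: TV = D_5/(r−g) = 13.5253/(0.146−0.037) = 124.0852
P₀ = 6.2779/(1+0.146)^1 + 8.0106/(1+0.146)^2 + 10.2216/(1+0.146)^3 + 13.0427/(1+0.146)^4 + 124.0852/(1+0.146)^4 = 97.8728

£97.87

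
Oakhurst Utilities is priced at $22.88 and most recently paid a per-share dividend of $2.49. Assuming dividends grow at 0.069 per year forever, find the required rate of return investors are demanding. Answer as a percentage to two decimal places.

Rearranging the constant-growth DDM: r = D₁/P₀ + g.
D₁ = 2.49 × (1 + 0.069) = 2.6618.
r = 2.6618 / 22.88 + 0.069 = 0.11634 + 0.069 = 0.18534

18.53%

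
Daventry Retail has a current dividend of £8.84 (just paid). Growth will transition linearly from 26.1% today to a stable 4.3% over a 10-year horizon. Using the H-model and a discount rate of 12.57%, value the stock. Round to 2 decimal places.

H-model: P₀ = D₀[(1+g_L) + H(g_S−g_L)]/(r−g_L), with H = 10/2 = 5.
P₀ = 8.84 × [(1+0.043) + 5×(0.261−0.043)] / (0.1257−0.043)
   = 8.84 × 2.1330 / 0.0827 = 228.0015

£228.00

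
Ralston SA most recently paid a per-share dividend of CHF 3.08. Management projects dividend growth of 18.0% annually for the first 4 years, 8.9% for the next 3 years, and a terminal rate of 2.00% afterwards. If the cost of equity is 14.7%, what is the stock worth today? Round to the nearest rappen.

Three-stage DDM. Project D₁…D_7; terminal Gordon value at t=7 with g = 0.02; discount at r = 0.147.
D_1 = 3.6344
D_2 = 4.2886
D_3 = 5.0605
D_4 = 5.9714
D_5 = 6.5029
D_6 = 7.0817
D_7 = 7.7119
TV_7 = 7.8662/(0.147−0.02) = 61.9382
P₀ = Σ Dₜ/(1+r)ᵗ + TV_7/(1+r)^7 = 46.2848

CHF 46.28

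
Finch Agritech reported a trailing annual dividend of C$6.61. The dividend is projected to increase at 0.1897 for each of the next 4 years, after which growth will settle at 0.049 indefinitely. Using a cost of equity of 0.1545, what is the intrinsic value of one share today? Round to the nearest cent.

Two-stage DDM. Project D₁…D_4 at 0.1897, terminal growth 0.049, discount at r = 0.1545.
D_1 = 7.8639
D_2 = 9.3557
D_3 = 11.1305
D_4 = 13.2419
Terminal value at t=4: TV = D_5/(r−g) = 13.8908/(0.1545−0.049) = 131.6662
P₀ = 7.8639/(1+0.1545)^1 + 9.3557/(1+0.1545)^2 + 11.1305/(1+0.1545)^3 + 13.2419/(1+0.1545)^4 + 131.6662/(1+0.1545)^4 = 102.6315

C$102.63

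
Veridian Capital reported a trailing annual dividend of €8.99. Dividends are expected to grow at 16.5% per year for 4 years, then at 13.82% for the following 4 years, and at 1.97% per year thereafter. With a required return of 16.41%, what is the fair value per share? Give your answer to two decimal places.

Three-stage DDM. Project D₁…D_8; terminal Gordon value at t=8 with g = 0.0197; discount at r = 0.1641.
D_1 = 10.4733
D_2 = 12.2015
D_3 = 14.2147
D_4 = 16.5601
D_5 = 18.8487
D_6 = 21.4536
D_7 = 24.4185
D_8 = 27.7931
TV_8 = 28.3407/(0.1641−0.0197) = 196.2650
P₀ = Σ Dₜ/(1+r)ᵗ + TV_8/(1+r)^8 = 128.3384

€128.34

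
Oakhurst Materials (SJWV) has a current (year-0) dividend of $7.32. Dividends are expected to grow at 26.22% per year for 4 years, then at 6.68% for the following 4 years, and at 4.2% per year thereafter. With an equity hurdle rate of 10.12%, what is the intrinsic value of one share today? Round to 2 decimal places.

$284.25

Three-stage DDM. Project D₁…D_8; terminal Gordon value at t=8 with g = 0.042; discount at r = 0.1012.
D_1 = 9.2393
D_2 = 11.6618
D_3 = 14.7196
D_4 = 18.5791
D_5 = 19.8201
D_6 = 21.1441
D_7 = 22.5566
D_8 = 24.0633
TV_8 = 25.0740/(0.1012−0.042) = 423.5472
P₀ = Σ Dₜ/(1+r)ᵗ + TV_8/(1+r)^8 = 284.2491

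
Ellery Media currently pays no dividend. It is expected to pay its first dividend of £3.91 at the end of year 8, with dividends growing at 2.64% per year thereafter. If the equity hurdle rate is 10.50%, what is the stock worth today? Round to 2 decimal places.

£24.73

Deferred-dividend DDM. At t=7 the remaining stream is a growing perpetuity with first payment D_8 = 3.91.
V_7 = D_8/(r−g) = 3.91/(0.105−0.0264) = 49.7455
P₀ = V_7/(1+r)^7 = 49.7455/(1+0.105)^7 = 24.7297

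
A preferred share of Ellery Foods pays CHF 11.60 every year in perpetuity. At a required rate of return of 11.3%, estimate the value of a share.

CHF 102.65

Zero-growth DDM (perpetuity): P₀ = D/r = 11.60 / 0.113 = 102.6549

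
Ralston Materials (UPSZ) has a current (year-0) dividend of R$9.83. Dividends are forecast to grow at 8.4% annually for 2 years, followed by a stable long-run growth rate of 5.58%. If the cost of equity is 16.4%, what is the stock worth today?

Two-stage DDM. Project D₁…D_2 at 0.084, terminal growth 0.0558, discount at r = 0.164.
D_1 = 10.6557
D_2 = 11.5508
Terminal value at t=2: TV = D_3/(r−g) = 12.1953/(0.164−0.0558) = 112.7110
P₀ = 10.6557/(1+0.164)^1 + 11.5508/(1+0.164)^2 + 112.7110/(1+0.164)^2 = 100.8676

R$100.87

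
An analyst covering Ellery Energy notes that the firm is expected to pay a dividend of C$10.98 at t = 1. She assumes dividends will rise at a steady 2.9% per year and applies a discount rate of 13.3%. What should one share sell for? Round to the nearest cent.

C$105.58

Gordon growth model: P₀ = D₁/(r − g), with D₁ = 10.98 given directly.
P₀ = 10.9800 / (0.133 − 0.029) = 10.9800 / 0.104 = 105.5769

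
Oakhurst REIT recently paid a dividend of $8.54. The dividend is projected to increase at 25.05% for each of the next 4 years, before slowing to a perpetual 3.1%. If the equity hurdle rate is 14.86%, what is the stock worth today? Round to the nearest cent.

Two-stage DDM. Project D₁…D_4 at 0.2505, terminal growth 0.031, discount at r = 0.1486.
D_1 = 10.6793
D_2 = 13.3544
D_3 = 16.6997
D_4 = 20.8830
Terminal value at t=4: TV = D_5/(r−g) = 21.5304/(0.1486−0.031) = 183.0813
P₀ = 10.6793/(1+0.1486)^1 + 13.3544/(1+0.1486)^2 + 16.6997/(1+0.1486)^3 + 20.8830/(1+0.1486)^4 + 183.0813/(1+0.1486)^4 = 147.6275

$147.63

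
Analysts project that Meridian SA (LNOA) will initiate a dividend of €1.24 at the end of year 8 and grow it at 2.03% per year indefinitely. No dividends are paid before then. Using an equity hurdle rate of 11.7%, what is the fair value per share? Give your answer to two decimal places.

€5.91

Deferred-dividend DDM. At t=7 the remaining stream is a growing perpetuity with first payment D_8 = 1.24.
V_7 = D_8/(r−g) = 1.24/(0.117−0.0203) = 12.8232
P₀ = V_7/(1+r)^7 = 12.8232/(1+0.117)^7 = 5.9105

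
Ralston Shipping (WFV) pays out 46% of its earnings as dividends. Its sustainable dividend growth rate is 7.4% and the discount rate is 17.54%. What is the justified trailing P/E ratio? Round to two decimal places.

Justified trailing P/E = b(1+g)/(r−g) = 0.46×(1+0.074)/(0.1754−0.074) = 4.8722

4.87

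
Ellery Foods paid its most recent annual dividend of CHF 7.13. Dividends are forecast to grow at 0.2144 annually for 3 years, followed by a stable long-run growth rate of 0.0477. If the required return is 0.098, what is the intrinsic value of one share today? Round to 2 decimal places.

Two-stage DDM. Project D₁…D_3 at 0.2144, terminal growth 0.0477, discount at r = 0.098.
D_1 = 8.6587
D_2 = 10.5151
D_3 = 12.7695
Terminal value at t=3: TV = D_4/(r−g) = 13.3786/(0.098−0.0477) = 265.9768
P₀ = 8.6587/(1+0.098)^1 + 10.5151/(1+0.098)^2 + 12.7695/(1+0.098)^3 + 265.9768/(1+0.098)^3 = 227.1804

CHF 227.18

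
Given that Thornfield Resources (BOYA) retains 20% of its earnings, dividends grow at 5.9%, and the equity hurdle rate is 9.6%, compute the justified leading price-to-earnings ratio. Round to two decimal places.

21.62

Payout ratio b = 1 − 0.20 = 0.80.
Justified leading P/E = b/(r−g) = 0.80/(0.096−0.059) = 21.6216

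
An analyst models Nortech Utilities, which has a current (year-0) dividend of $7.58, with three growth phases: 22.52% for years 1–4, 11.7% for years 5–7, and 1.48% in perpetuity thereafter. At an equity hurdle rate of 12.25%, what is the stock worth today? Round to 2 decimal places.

$169.77

Three-stage DDM. Project D₁…D_7; terminal Gordon value at t=7 with g = 0.0148; discount at r = 0.1225.
D_1 = 9.2870
D_2 = 11.3785
D_3 = 13.9409
D_4 = 17.0804
D_5 = 19.0788
D_6 = 21.3110
D_7 = 23.8044
TV_7 = 24.1567/(0.1225−0.0148) = 224.2960
P₀ = Σ Dₜ/(1+r)ᵗ + TV_7/(1+r)^7 = 169.7683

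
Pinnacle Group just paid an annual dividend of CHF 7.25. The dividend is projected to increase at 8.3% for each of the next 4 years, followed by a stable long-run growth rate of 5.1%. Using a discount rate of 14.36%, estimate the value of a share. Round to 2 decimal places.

Two-stage DDM. Project D₁…D_4 at 0.083, terminal growth 0.051, discount at r = 0.1436.
D_1 = 7.8518
D_2 = 8.5034
D_3 = 9.2092
D_4 = 9.9736
Terminal value at t=4: TV = D_5/(r−g) = 10.4823/(0.1436−0.051) = 113.1993
P₀ = 7.8518/(1+0.1436)^1 + 8.5034/(1+0.1436)^2 + 9.2092/(1+0.1436)^3 + 9.9736/(1+0.1436)^4 + 113.1993/(1+0.1436)^4 = 91.5395

CHF 91.54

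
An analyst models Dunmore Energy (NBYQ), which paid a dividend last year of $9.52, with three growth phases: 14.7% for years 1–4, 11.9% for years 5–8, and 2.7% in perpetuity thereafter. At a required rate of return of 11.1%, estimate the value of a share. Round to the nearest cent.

Three-stage DDM. Project D₁…D_8; terminal Gordon value at t=8 with g = 0.027; discount at r = 0.111.
D_1 = 10.9194
D_2 = 12.5246
D_3 = 14.3657
D_4 = 16.4775
D_5 = 18.4383
D_6 = 20.6324
D_7 = 23.0877
D_8 = 25.8351
TV_8 = 26.5327/(0.111−0.027) = 315.8654
P₀ = Σ Dₜ/(1+r)ᵗ + TV_8/(1+r)^8 = 221.3901

$221.39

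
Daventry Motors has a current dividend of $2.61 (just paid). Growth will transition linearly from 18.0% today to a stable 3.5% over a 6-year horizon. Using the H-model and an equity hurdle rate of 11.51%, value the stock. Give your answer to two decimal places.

H-model: P₀ = D₀[(1+g_L) + H(g_S−g_L)]/(r−g_L), with H = 6/2 = 3.
P₀ = 2.61 × [(1+0.035) + 3×(0.18−0.035)] / (0.1151−0.035)
   = 2.61 × 1.4700 / 0.0801 = 47.8989

$47.90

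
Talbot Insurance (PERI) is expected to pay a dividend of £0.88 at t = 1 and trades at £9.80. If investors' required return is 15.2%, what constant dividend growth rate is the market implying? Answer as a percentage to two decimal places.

From P₀ = D₁/(r − g), the implied growth is g = r − D₁/P₀.
g = 0.152 − 0.88/9.80 = 0.152 − 0.08980 = 0.06220

6.22%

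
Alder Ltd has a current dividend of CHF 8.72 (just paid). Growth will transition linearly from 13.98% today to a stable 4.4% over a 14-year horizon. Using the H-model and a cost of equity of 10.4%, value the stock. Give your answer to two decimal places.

CHF 249.19

H-model: P₀ = D₀[(1+g_L) + H(g_S−g_L)]/(r−g_L), with H = 14/2 = 7.
P₀ = 8.72 × [(1+0.044) + 7×(0.1398−0.044)] / (0.104−0.044)
   = 8.72 × 1.7146 / 0.06 = 249.1885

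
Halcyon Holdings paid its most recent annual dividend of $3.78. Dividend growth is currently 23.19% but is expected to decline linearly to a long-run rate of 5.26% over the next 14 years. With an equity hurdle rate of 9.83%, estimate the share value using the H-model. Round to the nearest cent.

$190.88

H-model: P₀ = D₀[(1+g_L) + H(g_S−g_L)]/(r−g_L), with H = 14/2 = 7.
P₀ = 3.78 × [(1+0.0526) + 7×(0.2319−0.0526)] / (0.0983−0.0526)
   = 3.78 × 2.3077 / 0.0457 = 190.8776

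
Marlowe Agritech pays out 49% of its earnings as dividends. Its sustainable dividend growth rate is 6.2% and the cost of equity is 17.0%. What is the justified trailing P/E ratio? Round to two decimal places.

4.82

Justified trailing P/E = b(1+g)/(r−g) = 0.49×(1+0.062)/(0.17−0.062) = 4.8183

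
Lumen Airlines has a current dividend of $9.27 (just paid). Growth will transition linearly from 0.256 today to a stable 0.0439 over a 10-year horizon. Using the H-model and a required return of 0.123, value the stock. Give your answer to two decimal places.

H-model: P₀ = D₀[(1+g_L) + H(g_S−g_L)]/(r−g_L), with H = 10/2 = 5.
P₀ = 9.27 × [(1+0.0439) + 5×(0.256−0.0439)] / (0.123−0.0439)
   = 9.27 × 2.1044 / 0.0791 = 246.6218

$246.62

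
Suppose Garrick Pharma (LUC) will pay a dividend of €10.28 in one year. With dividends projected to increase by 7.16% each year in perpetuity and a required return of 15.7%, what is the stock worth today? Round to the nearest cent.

€120.37

Gordon growth model: P₀ = D₁/(r − g), with D₁ = 10.28 given directly.
P₀ = 10.2800 / (0.157 − 0.0716) = 10.2800 / 0.0854 = 120.3747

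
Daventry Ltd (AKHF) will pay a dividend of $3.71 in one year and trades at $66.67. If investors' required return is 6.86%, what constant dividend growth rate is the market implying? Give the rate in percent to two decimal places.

From P₀ = D₁/(r − g), the implied growth is g = r − D₁/P₀.
g = 0.0686 − 3.71/66.67 = 0.0686 − 0.05565 = 0.01295

1.30%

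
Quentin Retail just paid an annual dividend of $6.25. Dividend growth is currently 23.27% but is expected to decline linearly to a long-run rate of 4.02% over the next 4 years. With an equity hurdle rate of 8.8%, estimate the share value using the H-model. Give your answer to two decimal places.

$186.35

H-model: P₀ = D₀[(1+g_L) + H(g_S−g_L)]/(r−g_L), with H = 4/2 = 2.
P₀ = 6.25 × [(1+0.0402) + 2×(0.2327−0.0402)] / (0.088−0.0402)
   = 6.25 × 1.4252 / 0.0478 = 186.3494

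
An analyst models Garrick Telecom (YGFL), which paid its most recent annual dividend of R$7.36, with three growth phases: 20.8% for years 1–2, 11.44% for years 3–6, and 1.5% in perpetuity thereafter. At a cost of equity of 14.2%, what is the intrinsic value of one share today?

R$106.70

Three-stage DDM. Project D₁…D_6; terminal Gordon value at t=6 with g = 0.015; discount at r = 0.142.
D_1 = 8.8909
D_2 = 10.7402
D_3 = 11.9689
D_4 = 13.3381
D_5 = 14.8640
D_6 = 16.5644
TV_6 = 16.8129/(0.142−0.015) = 132.3849
P₀ = Σ Dₜ/(1+r)ᵗ + TV_6/(1+r)^6 = 106.7009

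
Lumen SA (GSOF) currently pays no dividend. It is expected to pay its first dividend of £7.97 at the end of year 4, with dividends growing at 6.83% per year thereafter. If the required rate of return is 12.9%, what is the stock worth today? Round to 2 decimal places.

£91.24

Deferred-dividend DDM. At t=3 the remaining stream is a growing perpetuity with first payment D_4 = 7.97.
V_3 = D_4/(r−g) = 7.97/(0.129−0.0683) = 131.3015
P₀ = V_3/(1+r)^3 = 131.3015/(1+0.129)^3 = 91.2405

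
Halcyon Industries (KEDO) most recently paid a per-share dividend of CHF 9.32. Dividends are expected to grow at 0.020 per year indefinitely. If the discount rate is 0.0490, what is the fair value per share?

CHF 327.81

Gordon growth model: P₀ = D₁/(r − g). D₁ = 9.32 × (1 + 0.02) = 9.5064.
P₀ = 9.5064 / (0.049 − 0.02) = 9.5064 / 0.029 = 327.8069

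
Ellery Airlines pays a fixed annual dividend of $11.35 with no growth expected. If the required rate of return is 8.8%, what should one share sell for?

Zero-growth DDM (perpetuity): P₀ = D/r = 11.35 / 0.088 = 128.9773

$128.98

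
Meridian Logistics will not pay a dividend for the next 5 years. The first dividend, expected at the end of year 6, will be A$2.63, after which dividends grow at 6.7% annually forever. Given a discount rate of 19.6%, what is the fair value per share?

A$8.33

Deferred-dividend DDM. At t=5 the remaining stream is a growing perpetuity with first payment D_6 = 2.63.
V_5 = D_6/(r−g) = 2.63/(0.196−0.067) = 20.3876
P₀ = V_5/(1+r)^5 = 20.3876/(1+0.196)^5 = 8.3312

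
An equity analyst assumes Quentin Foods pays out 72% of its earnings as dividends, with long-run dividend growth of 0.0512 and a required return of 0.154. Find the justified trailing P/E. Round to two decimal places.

7.36

Justified trailing P/E = b(1+g)/(r−g) = 0.72×(1+0.0512)/(0.154−0.0512) = 7.3625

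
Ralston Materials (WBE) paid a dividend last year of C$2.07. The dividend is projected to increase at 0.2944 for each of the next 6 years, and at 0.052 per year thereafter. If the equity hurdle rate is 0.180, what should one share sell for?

C$47.03

Two-stage DDM. Project D₁…D_6 at 0.2944, terminal growth 0.052, discount at r = 0.18.
D_1 = 2.6794
D_2 = 3.4682
D_3 = 4.4893
D_4 = 5.8109
D_5 = 7.5216
D_6 = 9.7360
Terminal value at t=6: TV = D_7/(r−g) = 10.2423/(0.18−0.052) = 80.0179
P₀ = 2.6794/(1+0.18)^1 + 3.4682/(1+0.18)^2 + 4.4893/(1+0.18)^3 + 5.8109/(1+0.18)^4 + 7.5216/(1+0.18)^5 + 9.7360/(1+0.18)^6 + 80.0179/(1+0.18)^6 = 47.0265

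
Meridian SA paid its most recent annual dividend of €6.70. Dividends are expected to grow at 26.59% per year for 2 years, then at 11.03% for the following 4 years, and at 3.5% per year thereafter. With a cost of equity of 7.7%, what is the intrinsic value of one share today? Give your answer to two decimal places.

€314.76

Three-stage DDM. Project D₁…D_6; terminal Gordon value at t=6 with g = 0.035; discount at r = 0.077.
D_1 = 8.4815
D_2 = 10.7368
D_3 = 11.9210
D_4 = 13.2359
D_5 = 14.6958
D_6 = 16.3168
TV_6 = 16.8879/(0.077−0.035) = 402.0925
P₀ = Σ Dₜ/(1+r)ᵗ + TV_6/(1+r)^6 = 314.7600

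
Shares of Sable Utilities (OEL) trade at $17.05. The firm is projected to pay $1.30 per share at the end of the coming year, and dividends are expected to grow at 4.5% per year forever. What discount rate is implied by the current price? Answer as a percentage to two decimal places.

12.12%

Rearranging the constant-growth DDM: r = D₁/P₀ + g.
r = 1.3000 / 17.05 + 0.045 = 0.07625 + 0.045 = 0.12125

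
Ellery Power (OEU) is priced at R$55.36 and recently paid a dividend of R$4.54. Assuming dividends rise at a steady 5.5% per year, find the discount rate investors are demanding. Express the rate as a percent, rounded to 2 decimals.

14.15%

Rearranging the constant-growth DDM: r = D₁/P₀ + g.
D₁ = 4.54 × (1 + 0.055) = 4.7897.
r = 4.7897 / 55.36 + 0.055 = 0.08652 + 0.055 = 0.14152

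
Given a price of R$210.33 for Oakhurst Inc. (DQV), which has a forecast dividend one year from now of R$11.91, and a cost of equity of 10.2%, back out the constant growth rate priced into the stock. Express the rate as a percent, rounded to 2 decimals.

4.54%

From P₀ = D₁/(r − g), the implied growth is g = r − D₁/P₀.
g = 0.102 − 11.91/210.33 = 0.102 − 0.05663 = 0.04537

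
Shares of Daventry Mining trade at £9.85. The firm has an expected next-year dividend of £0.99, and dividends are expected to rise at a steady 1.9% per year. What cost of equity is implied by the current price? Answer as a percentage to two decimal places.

Rearranging the constant-growth DDM: r = D₁/P₀ + g.
r = 0.9900 / 9.85 + 0.019 = 0.10051 + 0.019 = 0.11951

11.95%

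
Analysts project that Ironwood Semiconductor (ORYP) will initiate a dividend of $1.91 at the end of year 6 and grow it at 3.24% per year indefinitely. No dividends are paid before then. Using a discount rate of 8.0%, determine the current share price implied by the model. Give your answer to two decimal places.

Deferred-dividend DDM. At t=5 the remaining stream is a growing perpetuity with first payment D_6 = 1.91.
V_5 = D_6/(r−g) = 1.91/(0.08−0.0324) = 40.1261
P₀ = V_5/(1+r)^5 = 40.1261/(1+0.08)^5 = 27.3091

$27.31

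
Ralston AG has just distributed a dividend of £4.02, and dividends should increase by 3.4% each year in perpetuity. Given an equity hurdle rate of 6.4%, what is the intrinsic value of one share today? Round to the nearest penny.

£138.56

Gordon growth model: P₀ = D₁/(r − g). D₁ = 4.02 × (1 + 0.034) = 4.1567.
P₀ = 4.1567 / (0.064 − 0.034) = 4.1567 / 0.03 = 138.5560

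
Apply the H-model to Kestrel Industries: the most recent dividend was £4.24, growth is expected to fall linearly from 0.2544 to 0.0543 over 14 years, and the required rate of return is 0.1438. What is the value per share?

£116.30

H-model: P₀ = D₀[(1+g_L) + H(g_S−g_L)]/(r−g_L), with H = 14/2 = 7.
P₀ = 4.24 × [(1+0.0543) + 7×(0.2544−0.0543)] / (0.1438−0.0543)
   = 4.24 × 2.4550 / 0.0895 = 116.3039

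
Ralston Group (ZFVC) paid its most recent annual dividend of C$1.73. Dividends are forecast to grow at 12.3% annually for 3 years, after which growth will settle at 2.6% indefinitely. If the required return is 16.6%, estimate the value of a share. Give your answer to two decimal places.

C$16.14

Two-stage DDM. Project D₁…D_3 at 0.123, terminal growth 0.026, discount at r = 0.166.
D_1 = 1.9428
D_2 = 2.1818
D_3 = 2.4501
Terminal value at t=3: TV = D_4/(r−g) = 2.5138/(0.166−0.026) = 17.9558
P₀ = 1.9428/(1+0.166)^1 + 2.1818/(1+0.166)^2 + 2.4501/(1+0.166)^3 + 17.9558/(1+0.166)^3 = 16.1434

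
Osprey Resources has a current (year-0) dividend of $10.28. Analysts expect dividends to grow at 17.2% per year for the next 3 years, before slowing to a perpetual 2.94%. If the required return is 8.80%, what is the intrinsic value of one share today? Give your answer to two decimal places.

Two-stage DDM. Project D₁…D_3 at 0.172, terminal growth 0.0294, discount at r = 0.088.
D_1 = 12.0482
D_2 = 14.1204
D_3 = 16.5492
Terminal value at t=3: TV = D_4/(r−g) = 17.0357/(0.088−0.0294) = 290.7117
P₀ = 12.0482/(1+0.088)^1 + 14.1204/(1+0.088)^2 + 16.5492/(1+0.088)^3 + 290.7117/(1+0.088)^3 = 261.5749

$261.57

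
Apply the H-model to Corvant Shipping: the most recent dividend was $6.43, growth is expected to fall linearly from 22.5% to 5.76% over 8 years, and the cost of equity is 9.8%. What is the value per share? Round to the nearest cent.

$274.90

H-model: P₀ = D₀[(1+g_L) + H(g_S−g_L)]/(r−g_L), with H = 8/2 = 4.
P₀ = 6.43 × [(1+0.0576) + 4×(0.225−0.0576)] / (0.098−0.0576)
   = 6.43 × 1.7272 / 0.0404 = 274.8984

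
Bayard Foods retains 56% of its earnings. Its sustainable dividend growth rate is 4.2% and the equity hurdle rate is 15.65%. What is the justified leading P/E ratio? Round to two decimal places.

3.84

Payout ratio b = 1 − 0.56 = 0.44.
Justified leading P/E = b/(r−g) = 0.44/(0.1565−0.042) = 3.8428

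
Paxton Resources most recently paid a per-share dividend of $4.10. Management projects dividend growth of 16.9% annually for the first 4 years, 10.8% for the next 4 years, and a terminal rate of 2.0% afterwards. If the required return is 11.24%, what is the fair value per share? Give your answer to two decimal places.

$92.73

Three-stage DDM. Project D₁…D_8; terminal Gordon value at t=8 with g = 0.02; discount at r = 0.1124.
D_1 = 4.7929
D_2 = 5.6029
D_3 = 6.5498
D_4 = 7.6567
D_5 = 8.4836
D_6 = 9.3999
D_7 = 10.4150
D_8 = 11.5399
TV_8 = 11.7707/(0.1124−0.02) = 127.3882
P₀ = Σ Dₜ/(1+r)ᵗ + TV_8/(1+r)^8 = 92.7295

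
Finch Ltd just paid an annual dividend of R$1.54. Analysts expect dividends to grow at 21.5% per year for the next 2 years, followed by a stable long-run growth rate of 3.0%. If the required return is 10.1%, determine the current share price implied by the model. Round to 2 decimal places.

Two-stage DDM. Project D₁…D_2 at 0.215, terminal growth 0.03, discount at r = 0.101.
D_1 = 1.8711
D_2 = 2.2734
Terminal value at t=2: TV = D_3/(r−g) = 2.3416/(0.101−0.03) = 32.9801
P₀ = 1.8711/(1+0.101)^1 + 2.2734/(1+0.101)^2 + 32.9801/(1+0.101)^2 = 30.7817

R$30.78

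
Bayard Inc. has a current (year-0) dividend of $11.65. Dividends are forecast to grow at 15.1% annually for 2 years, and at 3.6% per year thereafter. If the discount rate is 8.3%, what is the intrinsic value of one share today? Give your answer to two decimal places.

Two-stage DDM. Project D₁…D_2 at 0.151, terminal growth 0.036, discount at r = 0.083.
D_1 = 13.4092
D_2 = 15.4339
Terminal value at t=2: TV = D_3/(r−g) = 15.9896/(0.083−0.036) = 340.2033
P₀ = 13.4092/(1+0.083)^1 + 15.4339/(1+0.083)^2 + 340.2033/(1+0.083)^2 = 315.5962

$315.60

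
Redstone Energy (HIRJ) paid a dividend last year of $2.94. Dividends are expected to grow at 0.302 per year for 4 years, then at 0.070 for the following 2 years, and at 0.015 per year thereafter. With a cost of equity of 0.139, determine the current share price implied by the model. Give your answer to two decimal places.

Three-stage DDM. Project D₁…D_6; terminal Gordon value at t=6 with g = 0.015; discount at r = 0.139.
D_1 = 3.8279
D_2 = 4.9839
D_3 = 6.4890
D_4 = 8.4487
D_5 = 9.0401
D_6 = 9.6729
TV_6 = 9.8180/(0.139−0.015) = 79.1778
P₀ = Σ Dₜ/(1+r)ᵗ + TV_6/(1+r)^6 = 62.0225

$62.02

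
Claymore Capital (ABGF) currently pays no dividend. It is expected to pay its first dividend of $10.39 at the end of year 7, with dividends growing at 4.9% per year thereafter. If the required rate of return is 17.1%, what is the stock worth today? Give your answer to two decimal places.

Deferred-dividend DDM. At t=6 the remaining stream is a growing perpetuity with first payment D_7 = 10.39.
V_6 = D_7/(r−g) = 10.39/(0.171−0.049) = 85.1639
P₀ = V_6/(1+r)^6 = 85.1639/(1+0.171)^6 = 33.0304

$33.03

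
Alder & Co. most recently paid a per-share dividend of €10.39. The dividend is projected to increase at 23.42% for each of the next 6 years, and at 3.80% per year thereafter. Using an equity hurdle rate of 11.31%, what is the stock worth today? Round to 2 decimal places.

€357.74

Two-stage DDM. Project D₁…D_6 at 0.2342, terminal growth 0.038, discount at r = 0.1131.
D_1 = 12.8233
D_2 = 15.8266
D_3 = 19.5331
D_4 = 24.1078
D_5 = 29.7539
D_6 = 36.7222
Terminal value at t=6: TV = D_7/(r−g) = 38.1177/(0.1131−0.038) = 507.5586
P₀ = 12.8233/(1+0.1131)^1 + 15.8266/(1+0.1131)^2 + 19.5331/(1+0.1131)^3 + 24.1078/(1+0.1131)^4 + 29.7539/(1+0.1131)^5 + 36.7222/(1+0.1131)^6 + 507.5586/(1+0.1131)^6 = 357.7409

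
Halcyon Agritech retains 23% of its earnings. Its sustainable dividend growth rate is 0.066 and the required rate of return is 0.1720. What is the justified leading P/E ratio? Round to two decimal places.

7.26

Payout ratio b = 1 − 0.23 = 0.77.
Justified leading P/E = b/(r−g) = 0.77/(0.172−0.066) = 7.2642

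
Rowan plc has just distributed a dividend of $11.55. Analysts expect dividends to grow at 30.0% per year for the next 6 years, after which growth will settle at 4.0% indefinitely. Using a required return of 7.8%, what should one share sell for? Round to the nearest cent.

Two-stage DDM. Project D₁…D_6 at 0.3, terminal growth 0.04, discount at r = 0.078.
D_1 = 15.0150
D_2 = 19.5195
D_3 = 25.3754
D_4 = 32.9880
D_5 = 42.8843
D_6 = 55.7496
Terminal value at t=6: TV = D_7/(r−g) = 57.9796/(0.078−0.04) = 1525.7797
P₀ = 15.0150/(1+0.078)^1 + 19.5195/(1+0.078)^2 + 25.3754/(1+0.078)^3 + 32.9880/(1+0.078)^4 + 42.8843/(1+0.078)^5 + 55.7496/(1+0.078)^6 + 1525.7797/(1+0.078)^6 = 1112.6449

$1,112.64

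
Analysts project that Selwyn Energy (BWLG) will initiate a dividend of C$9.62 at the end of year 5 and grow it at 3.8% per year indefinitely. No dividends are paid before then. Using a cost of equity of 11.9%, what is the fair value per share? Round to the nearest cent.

Deferred-dividend DDM. At t=4 the remaining stream is a growing perpetuity with first payment D_5 = 9.62.
V_4 = D_5/(r−g) = 9.62/(0.119−0.038) = 118.7654
P₀ = V_4/(1+r)^4 = 118.7654/(1+0.119)^4 = 75.7477

C$75.75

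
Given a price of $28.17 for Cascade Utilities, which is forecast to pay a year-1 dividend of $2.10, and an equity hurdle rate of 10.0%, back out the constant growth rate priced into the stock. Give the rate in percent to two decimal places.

From P₀ = D₁/(r − g), the implied growth is g = r − D₁/P₀.
g = 0.1 − 2.10/28.17 = 0.1 − 0.07455 = 0.02545

2.55%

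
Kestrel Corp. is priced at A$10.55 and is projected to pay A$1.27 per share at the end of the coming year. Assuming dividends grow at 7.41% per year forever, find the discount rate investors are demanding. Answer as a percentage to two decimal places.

19.45%

Rearranging the constant-growth DDM: r = D₁/P₀ + g.
r = 1.2700 / 10.55 + 0.0741 = 0.12038 + 0.0741 = 0.19448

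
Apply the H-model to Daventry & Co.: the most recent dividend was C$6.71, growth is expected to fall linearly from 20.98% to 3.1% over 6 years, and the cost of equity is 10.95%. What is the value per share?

C$133.98

H-model: P₀ = D₀[(1+g_L) + H(g_S−g_L)]/(r−g_L), with H = 6/2 = 3.
P₀ = 6.71 × [(1+0.031) + 3×(0.2098−0.031)] / (0.1095−0.031)
   = 6.71 × 1.5674 / 0.0785 = 133.9778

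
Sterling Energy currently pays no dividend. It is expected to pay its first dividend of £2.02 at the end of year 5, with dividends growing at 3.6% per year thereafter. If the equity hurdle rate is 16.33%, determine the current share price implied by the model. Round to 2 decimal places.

£8.66

Deferred-dividend DDM. At t=4 the remaining stream is a growing perpetuity with first payment D_5 = 2.02.
V_4 = D_5/(r−g) = 2.02/(0.1633−0.036) = 15.8680
P₀ = V_4/(1+r)^4 = 15.8680/(1+0.1633)^4 = 8.6648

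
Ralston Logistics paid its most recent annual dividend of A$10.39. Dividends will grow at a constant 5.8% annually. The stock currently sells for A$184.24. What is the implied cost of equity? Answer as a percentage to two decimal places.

11.77%

Rearranging the constant-growth DDM: r = D₁/P₀ + g.
D₁ = 10.39 × (1 + 0.058) = 10.9926.
r = 10.9926 / 184.24 + 0.058 = 0.05966 + 0.058 = 0.11766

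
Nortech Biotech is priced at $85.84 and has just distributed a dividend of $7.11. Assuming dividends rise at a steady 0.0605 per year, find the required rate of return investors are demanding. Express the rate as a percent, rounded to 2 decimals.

Rearranging the constant-growth DDM: r = D₁/P₀ + g.
D₁ = 7.11 × (1 + 0.0605) = 7.5402.
r = 7.5402 / 85.84 + 0.0605 = 0.08784 + 0.0605 = 0.14834

14.83%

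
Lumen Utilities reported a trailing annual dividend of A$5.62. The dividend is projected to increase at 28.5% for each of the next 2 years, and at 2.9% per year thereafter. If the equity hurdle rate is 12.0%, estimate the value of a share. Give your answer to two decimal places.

Two-stage DDM. Project D₁…D_2 at 0.285, terminal growth 0.029, discount at r = 0.12.
D_1 = 7.2217
D_2 = 9.2799
Terminal value at t=2: TV = D_3/(r−g) = 9.5490/(0.12−0.029) = 104.9341
P₀ = 7.2217/(1+0.12)^1 + 9.2799/(1+0.12)^2 + 104.9341/(1+0.12)^2 = 97.4986

A$97.50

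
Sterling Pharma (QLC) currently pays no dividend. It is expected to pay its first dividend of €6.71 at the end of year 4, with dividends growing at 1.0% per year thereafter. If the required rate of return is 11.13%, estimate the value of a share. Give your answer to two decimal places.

€48.26

Deferred-dividend DDM. At t=3 the remaining stream is a growing perpetuity with first payment D_4 = 6.71.
V_3 = D_4/(r−g) = 6.71/(0.1113−0.01) = 66.2389
P₀ = V_3/(1+r)^3 = 66.2389/(1+0.1113)^3 = 48.2635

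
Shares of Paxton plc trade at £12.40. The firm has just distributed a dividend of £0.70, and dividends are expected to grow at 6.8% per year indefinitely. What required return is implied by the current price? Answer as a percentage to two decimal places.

12.83%

Rearranging the constant-growth DDM: r = D₁/P₀ + g.
D₁ = 0.70 × (1 + 0.068) = 0.7476.
r = 0.7476 / 12.40 + 0.068 = 0.06029 + 0.068 = 0.12829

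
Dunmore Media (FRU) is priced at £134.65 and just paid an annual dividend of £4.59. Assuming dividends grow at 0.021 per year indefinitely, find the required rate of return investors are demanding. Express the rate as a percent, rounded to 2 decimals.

5.58%

Rearranging the constant-growth DDM: r = D₁/P₀ + g.
D₁ = 4.59 × (1 + 0.021) = 4.6864.
r = 4.6864 / 134.65 + 0.021 = 0.03480 + 0.021 = 0.05580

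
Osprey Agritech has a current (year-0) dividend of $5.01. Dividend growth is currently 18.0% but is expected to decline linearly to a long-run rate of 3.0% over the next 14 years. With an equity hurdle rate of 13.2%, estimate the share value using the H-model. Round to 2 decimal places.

H-model: P₀ = D₀[(1+g_L) + H(g_S−g_L)]/(r−g_L), with H = 14/2 = 7.
P₀ = 5.01 × [(1+0.03) + 7×(0.18−0.03)] / (0.132−0.03)
   = 5.01 × 2.0800 / 0.102 = 102.1647

$102.16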